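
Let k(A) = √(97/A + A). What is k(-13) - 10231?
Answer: -10231 + I*√3458/13 ≈ -10231.0 + 4.5234*I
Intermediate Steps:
k(A) = √(A + 97/A)
k(-13) - 10231 = √(-13 + 97/(-13)) - 10231 = √(-13 + 97*(-1/13)) - 10231 = √(-13 - 97/13) - 10231 = √(-266/13) - 10231 = I*√3458/13 - 10231 = -10231 + I*√3458/13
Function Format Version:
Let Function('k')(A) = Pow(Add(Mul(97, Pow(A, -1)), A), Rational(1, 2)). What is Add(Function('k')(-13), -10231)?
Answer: Add(-10231, Mul(Rational(1, 13), I, Pow(3458, Rational(1, 2)))) ≈ Add(-10231., Mul(4.5234, I))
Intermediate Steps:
Function('k')(A) = Pow(Add(A, Mul(97, Pow(A, -1))), Rational(1, 2))
Add(Function('k')(-13), -10231) = Add(Pow(Add(-13, Mul(97, Pow(-13, -1))), Rational(1, 2)), -10231) = Add(Pow(Add(-13, Mul(97, Rational(-1, 13))), Rational(1, 2)), -10231) = Add(Pow(Add(-13, Rational(-97, 13)), Rational(1, 2)), -10231) = Add(Pow(Rational(-266, 13), Rational(1, 2)), -10231) = Add(Mul(Rational(1, 13), I, Pow(3458, Rational(1, 2))), -10231) = Add(-10231, Mul(Rational(1, 13), I, Pow(3458, Rational(1, 2))))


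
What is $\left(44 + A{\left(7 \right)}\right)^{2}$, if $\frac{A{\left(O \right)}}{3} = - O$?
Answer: $529$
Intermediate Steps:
$A{\left(O \right)} = - 3 O$ ($A{\left(O \right)} = 3 \left(- O\right) = - 3 O$)
$\left(44 + A{\left(7 \right)}\right)^{2} = \left(44 - 21\right)^{2} = 23^{2} = 529$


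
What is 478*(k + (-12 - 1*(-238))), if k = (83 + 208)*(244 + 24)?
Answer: 37386292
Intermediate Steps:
k = 77988 (k = 291*268 = 77988)
478*(k + (-12 - 1*(-238))) = 478*(77988 + (-12 - 1*(-238))) = 478*(77988 + (-12 + 238)) = 478*(77988 + 226) = 478*78214 = 37386292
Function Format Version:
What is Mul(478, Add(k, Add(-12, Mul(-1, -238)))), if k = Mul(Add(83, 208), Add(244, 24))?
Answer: 37386292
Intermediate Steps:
k = 77988 (k = Mul(291, 268) = 77988)
Mul(478, Add(k, Add(-12, Mul(-1, -238)))) = Mul(478, Add(77988, Add(-12, Mul(-1, -238)))) = Mul(478, Add(77988, Add(-12, 238))) = Mul(478, Add(77988, 226)) = Mul(478, 78214) = 37386292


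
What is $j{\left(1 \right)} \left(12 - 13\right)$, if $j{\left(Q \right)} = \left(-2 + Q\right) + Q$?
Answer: $0$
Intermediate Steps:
$j{\left(Q \right)} = -2 + 2 Q$
$j{\left(1 \right)} \left(12 - 13\right) = \left(-2 + 2 \cdot 1\right) \left(12 - 13\right) = \left(-2 + 2\right) \left(-1\right) = 0 \left(-1\right) = 0$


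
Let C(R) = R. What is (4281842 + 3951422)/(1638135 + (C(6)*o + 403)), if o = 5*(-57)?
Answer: 2058316/409207 ≈ 5.0300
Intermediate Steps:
o = -285
(4281842 + 3951422)/(1638135 + (C(6)*o + 403)) = (4281842 + 3951422)/(1638135 + (6*(-285) + 403)) = 8233264/(1638135 + (-1710 + 403)) = 8233264/(1638135 - 1307) = 8233264/1636828 = 8233264*(1/1636828) = 2058316/409207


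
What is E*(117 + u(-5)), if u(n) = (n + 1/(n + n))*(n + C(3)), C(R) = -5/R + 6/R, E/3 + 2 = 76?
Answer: 156288/5 ≈ 31258.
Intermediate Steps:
E = 222 (E = -6 + 3*76 = -6 + 228 = 222)
C(R) = 1/R
u(n) = (⅓ + n)*(n + 1/(2*n)) (u(n) = (n + 1/(n + n))*(n + 1/3) = (n + 1/(2*n))*(n + ⅓) = (n + 1/(2*n))*(⅓ + n) = (⅓ + n)*(n + 1/(2*n)))
E*(117 + u(-5)) = 222*(117 + (½ + (-5)² + (⅓)*(-5) + (⅙)/(-5))) = 222*(117 + (½ + 25 - 5/3 + (⅙)*(-⅕))) = 222*(117 + (½ + 25 - 5/3 - 1/30)) = 222*(117 + 119/5) = 222*(704/5) = 156288/5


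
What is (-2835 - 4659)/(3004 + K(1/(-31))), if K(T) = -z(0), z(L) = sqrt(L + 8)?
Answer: -2813997/1128001 - 3747*sqrt(2)/2256002 ≈ -2.4970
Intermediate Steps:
z(L) = sqrt(8 + L)
K(T) = -2*sqrt(2) (K(T) = -sqrt(8 + 0) = -sqrt(8) = -2*sqrt(2))
(-2835 - 4659)/(3004 + K(1/(-31))) = (-2835 - 4659)/(3004 - 2*sqrt(2)) = -7494/(3004 - 2*sqrt(2))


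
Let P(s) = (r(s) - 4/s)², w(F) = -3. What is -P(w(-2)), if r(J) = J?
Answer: -25/9 ≈ -2.7778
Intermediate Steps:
P(s) = (s - 4/s)²
-P(w(-2)) = -(-4 + (-3)²)²/(-3)² = -(-4 + 9)²/9 = -5²/9 = -25/9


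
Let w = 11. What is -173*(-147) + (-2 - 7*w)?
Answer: 25352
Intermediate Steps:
-173*(-147) + (-2 - 7*w) = -173*(-147) + (-2 - 7*11) = 25431 + (-2 - 77) = 25431 - 79 = 25352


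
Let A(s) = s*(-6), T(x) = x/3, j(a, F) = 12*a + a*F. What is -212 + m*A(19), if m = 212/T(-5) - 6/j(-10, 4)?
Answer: 571381/40 ≈ 14285.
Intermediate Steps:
j(a, F) = 12*a + F*a
T(x) = x/3 (T(x) = x*(⅓) = x/3)
A(s) = -6*s
m = -10173/80 (m = 212/(((⅓)*(-5))) - 6*(-1/(10*(12 + 4))) = 212/(-5/3) - 6/((-10*16)) = 212*(-⅗) - 6/(-160) = -636/5 - 6*(-1/160) = -636/5 + 3/80 = -10173/80 ≈ -127.16)
-212 + m*A(19) = -212 - (-30519)*19/40 = -212 - 10173/80*(-114) = -212 + 579861/40 = 571381/40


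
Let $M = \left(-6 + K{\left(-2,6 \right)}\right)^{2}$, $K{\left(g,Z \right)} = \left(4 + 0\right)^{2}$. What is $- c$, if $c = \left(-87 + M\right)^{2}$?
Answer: $-169$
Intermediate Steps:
$K{\left(g,Z \right)} = 16$ ($K{\left(g,Z \right)} = 4^{2} = 16$)
$M = 100$ ($M = \left(-6 + 16\right)^{2} = 10^{2} = 100$)
$c = 169$ ($c = \left(-87 + 100\right)^{2} = 13^{2} = 169$)
$- c = \left(-1\right) 169 = -169$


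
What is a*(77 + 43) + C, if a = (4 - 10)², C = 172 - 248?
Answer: 4244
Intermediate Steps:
C = -76
a = 36 (a = (-6)² = 36)
a*(77 + 43) + C = 36*(77 + 43) - 76 = 36*120 - 76 = 4320 - 76 = 4244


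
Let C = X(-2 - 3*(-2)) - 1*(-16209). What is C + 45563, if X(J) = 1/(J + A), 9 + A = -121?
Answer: 7783271/126 ≈ 61772.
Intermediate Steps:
A = -130 (A = -9 - 121 = -130)
X(J) = 1/(-130 + J) (X(J) = 1/(J - 130) = 1/(-130 + J))
C = 2042333/126 (C = 1/(-130 + (-2 - 3*(-2))) - 1*(-16209) = 1/(-130 + (-2 + 6)) + 16209 = 1/(-130 + 4) + 16209 = 1/(-126) + 16209 = -1/126 + 16209 = 2042333/126 ≈ 16209.)
C + 45563 = 2042333/126 + 45563 = 7783271/126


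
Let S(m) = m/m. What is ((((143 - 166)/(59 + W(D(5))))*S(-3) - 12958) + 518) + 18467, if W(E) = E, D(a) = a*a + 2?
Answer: 518299/86 ≈ 6026.7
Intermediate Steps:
D(a) = 2 + a**2 (D(a) = a**2 + 2 = 2 + a**2)
S(m) = 1
((((143 - 166)/(59 + W(D(5))))*S(-3) - 12958) + 518) + 18467 = ((((143 - 166)/(59 + (2 + 5**2)))*1 - 12958) + 518) + 18467 = ((-23/(59 + (2 + 25))*1 - 12958) + 518) + 18467 = ((-23/(59 + 27)*1 - 12958) + 518) + 18467 = ((-23/86*1 - 12958) + 518) + 18467 = ((-23/86 - 12958) + 518) + 18467 = (-1114411/86 + 518) + 18467 = -1069863/86 + 18467 = 518299/86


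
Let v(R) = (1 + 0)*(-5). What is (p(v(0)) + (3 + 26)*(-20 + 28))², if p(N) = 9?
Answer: 58081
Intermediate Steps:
v(R) = -5 (v(R) = 1*(-5) = -5)
(p(v(0)) + (3 + 26)*(-20 + 28))² = (9 + (3 + 26)*(-20 + 28))² = (9 + 29*8)² = (9 + 232)² = 241² = 58081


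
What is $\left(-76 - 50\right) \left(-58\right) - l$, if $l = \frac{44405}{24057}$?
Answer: $\frac{175764151}{24057} \approx 7306.2$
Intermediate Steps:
$l = \frac{44405}{24057}$ ($l = 44405 \cdot \frac{1}{24057} = \frac{44405}{24057} \approx 1.8458$)
$\left(-76 - 50\right) \left(-58\right) - l = \left(-76 - 50\right) \left(-58\right) - \frac{44405}{24057} = \left(-126\right) \left(-58\right) - \frac{44405}{24057} = 7308 - \frac{44405}{24057} = \frac{175764151}{24057}$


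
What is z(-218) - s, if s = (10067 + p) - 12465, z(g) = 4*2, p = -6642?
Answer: 9048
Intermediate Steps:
z(g) = 8
s = -9040 (s = (10067 - 6642) - 12465 = 3425 - 12465 = -9040)
z(-218) - s = 8 - 1*(-9040) = 8 + 9040 = 9048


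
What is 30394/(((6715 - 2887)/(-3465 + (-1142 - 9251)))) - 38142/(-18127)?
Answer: -1908736833757/17347539 ≈ -1.1003e+5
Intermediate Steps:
30394/(((6715 - 2887)/(-3465 + (-1142 - 9251)))) - 38142/(-18127) = 30394/((3828/(-3465 - 10393))) - 38142*(-1/18127) = 30394/((3828/(-13858))) + 38142/18127 = 30394/((3828*(-1/13858))) + 38142/18127 = 30394/(-1914/6929) + 38142/18127 = 30394*(-6929/1914) + 38142/18127 = -105300013/957 + 38142/18127 = -1908736833757/17347539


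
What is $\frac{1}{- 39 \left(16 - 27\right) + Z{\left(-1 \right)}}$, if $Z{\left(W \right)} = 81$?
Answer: $\frac{1}{510} \approx 0.0019608$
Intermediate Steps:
$\frac{1}{- 39 \left(16 - 27\right) + Z{\left(-1 \right)}} = \frac{1}{- 39 \left(16 - 27\right) + 81} = \frac{1}{\left(-39\right) \left(-11\right) + 81} = \frac{1}{429 + 81} = \frac{1}{510}$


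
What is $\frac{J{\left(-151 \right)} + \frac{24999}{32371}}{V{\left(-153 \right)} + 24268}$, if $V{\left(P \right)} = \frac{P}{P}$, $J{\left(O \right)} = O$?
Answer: $- \frac{4863022}{785611799} \approx -0.0061901$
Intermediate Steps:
$V{\left(P \right)} = 1$
$\frac{J{\left(-151 \right)} + \frac{24999}{32371}}{V{\left(-153 \right)} + 24268} = \frac{-151 + \frac{24999}{32371}}{1 + 24268} = \frac{-151 + 24999 \cdot \frac{1}{32371}}{24269} = \left(-151 + \frac{24999}{32371}\right) \frac{1}{24269} = \left(- \frac{4863022}{32371}\right) \frac{1}{24269} = - \frac{4863022}{785611799}$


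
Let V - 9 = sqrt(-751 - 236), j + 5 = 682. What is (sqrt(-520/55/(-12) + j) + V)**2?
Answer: (297 + sqrt(738111) + 33*I*sqrt(987))**2/1089 ≈ 240.41 + 2201.3*I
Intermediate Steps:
j = 677 (j = -5 + 682 = 677)
V = 9 + I*sqrt(987) (V = 9 + sqrt(-751 - 236) = 9 + sqrt(-987) = 9 + I*sqrt(987) ≈ 9.0 + 31.417*I)
(sqrt(-520/55/(-12) + j) + V)**2 = (sqrt(-520/55/(-12) + 677) + (9 + I*sqrt(987)))**2 = (sqrt(-520*1/55*(-1/12) + 677) + (9 + I*sqrt(987)))**2 = (sqrt(-104/11*(-1/12) + 677) + (9 + I*sqrt(987)))**2 = (sqrt(26/33 + 677) + (9 + I*sqrt(987)))**2 = (sqrt(22367/33) + (9 + I*sqrt(987)))**2 = (sqrt(738111)/33 + (9 + I*sqrt(987)))**2 = (9 + sqrt(738111)/33 + I*sqrt(987))**2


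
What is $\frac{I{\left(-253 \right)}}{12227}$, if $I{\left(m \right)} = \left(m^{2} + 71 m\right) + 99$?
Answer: $\frac{46145}{12227} \approx 3.774$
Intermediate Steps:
$I{\left(m \right)} = 99 + m^{2} + 71 m$
$\frac{I{\left(-253 \right)}}{12227} = \frac{99 + \left(-253\right)^{2} + 71 \left(-253\right)}{12227} = \left(99 + 64009 - 17963\right) \frac{1}{12227} = 46145 \cdot \frac{1}{12227} = \frac{46145}{12227}$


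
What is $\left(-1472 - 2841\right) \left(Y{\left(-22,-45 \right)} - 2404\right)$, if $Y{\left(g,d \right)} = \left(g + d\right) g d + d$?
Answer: $296643827$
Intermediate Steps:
$Y{\left(g,d \right)} = d + d g \left(d + g\right)$ ($Y{\left(g,d \right)} = \left(d + g\right) g d + d = g \left(d + g\right) d + d = d g \left(d + g\right) + d = d + d g \left(d + g\right)$)
$\left(-1472 - 2841\right) \left(Y{\left(-22,-45 \right)} - 2404\right) = \left(-1472 - 2841\right) \left(- 45 \left(1 + \left(-22\right)^{2} - -990\right) - 2404\right) = - 4313 \left(- 45 \left(1 + 484 + 990\right) - 2404\right) = - 4313 \left(\left(-45\right) 1475 - 2404\right) = - 4313 \left(-66375 - 2404\right) = \left(-4313\right) \left(-68779\right) = 296643827$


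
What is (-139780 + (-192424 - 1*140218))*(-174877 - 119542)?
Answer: 139090012818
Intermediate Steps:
(-139780 + (-192424 - 1*140218))*(-174877 - 119542) = (-139780 + (-192424 - 140218))*(-294419) = (-139780 - 332642)*(-294419) = -472422*(-294419) = 139090012818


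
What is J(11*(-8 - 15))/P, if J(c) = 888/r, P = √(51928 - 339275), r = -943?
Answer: 888*I*√287347/270968221 ≈ 0.0017567*I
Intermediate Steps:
P = I*√287347 (P = √(-287347) = I*√287347 ≈ 536.05*I)
J(c) = -888/943 (J(c) = 888/(-943) = 888*(-1/943) = -888/943)
J(11*(-8 - 15))/P = -888*(-I*√287347/287347)/943 = -(-888)*I*√287347/270968221 = 888*I*√287347/270968221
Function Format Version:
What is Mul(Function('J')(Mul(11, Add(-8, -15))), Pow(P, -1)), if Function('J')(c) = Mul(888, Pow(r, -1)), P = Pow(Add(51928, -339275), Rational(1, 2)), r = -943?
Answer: Mul(Rational(888, 270968221), I, Pow(287347, Rational(1, 2))) ≈ Mul(0.0017567, I)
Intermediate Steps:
P = Mul(I, Pow(287347, Rational(1, 2))) (P = Pow(-287347, Rational(1, 2)) = Mul(I, Pow(287347, Rational(1, 2))) ≈ Mul(536.05, I))
Function('J')(c) = Rational(-888, 943) (Function('J')(c) = Mul(888, Pow(-943, -1)) = Mul(888, Rational(-1, 943)) = Rational(-888, 943))
Mul(Function('J')(Mul(11, Add(-8, -15))), Pow(P, -1)) = Mul(Rational(-888, 943), Pow(Mul(I, Pow(287347, Rational(1, 2))), -1)) = Mul(Rational(-888, 943), Mul(Rational(-1, 287347), I, Pow(287347, Rational(1, 2)))) = Mul(Rational(888, 270968221), I, Pow(287347, Rational(1, 2)))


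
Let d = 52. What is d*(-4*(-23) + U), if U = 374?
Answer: 24232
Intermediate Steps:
d*(-4*(-23) + U) = 52*(-4*(-23) + 374) = 52*(92 + 374) = 52*466 = 24232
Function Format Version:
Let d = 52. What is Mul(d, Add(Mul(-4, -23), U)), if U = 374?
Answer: 24232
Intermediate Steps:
Mul(d, Add(Mul(-4, -23), U)) = Mul(52, Add(Mul(-4, -23), 374)) = Mul(52, Add(92, 374)) = Mul(52, 466) = 24232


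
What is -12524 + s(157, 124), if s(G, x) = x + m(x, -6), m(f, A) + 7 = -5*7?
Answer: -12442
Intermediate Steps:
m(f, A) = -42 (m(f, A) = -7 - 5*7 = -7 - 35 = -42)
s(G, x) = -42 + x (s(G, x) = x - 42 = -42 + x)
-12524 + s(157, 124) = -12524 + (-42 + 124) = -12524 + 82 = -12442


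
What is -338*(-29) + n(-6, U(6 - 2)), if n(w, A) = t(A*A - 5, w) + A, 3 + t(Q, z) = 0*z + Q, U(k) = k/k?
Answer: 9796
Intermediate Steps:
U(k) = 1
t(Q, z) = -3 + Q (t(Q, z) = -3 + (0*z + Q) = -3 + (0 + Q) = -3 + Q)
n(w, A) = -8 + A + A² (n(w, A) = (-3 + (A*A - 5)) + A = (-3 + (A² - 5)) + A = (-3 + (-5 + A²)) + A = (-8 + A²) + A = -8 + A + A²)
-338*(-29) + n(-6, U(6 - 2)) = -338*(-29) + (-8 + 1 + 1²) = 9802 + (-8 + 1 + 1) = 9802 - 6 = 9796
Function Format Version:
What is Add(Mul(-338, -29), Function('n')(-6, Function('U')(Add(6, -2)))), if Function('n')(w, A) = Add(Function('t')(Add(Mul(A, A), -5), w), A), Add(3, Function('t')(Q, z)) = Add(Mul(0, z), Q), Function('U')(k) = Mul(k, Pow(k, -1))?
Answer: 9796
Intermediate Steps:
Function('U')(k) = 1
Function('t')(Q, z) = Add(-3, Q) (Function('t')(Q, z) = Add(-3, Add(Mul(0, z), Q)) = Add(-3, Add(0, Q)) = Add(-3, Q))
Function('n')(w, A) = Add(-8, A, Pow(A, 2)) (Function('n')(w, A) = Add(Add(-3, Add(Mul(A, A), -5)), A) = Add(Add(-3, Add(Pow(A, 2), -5)), A) = Add(Add(-3, Add(-5, Pow(A, 2))), A) = Add(Add(-8, Pow(A, 2)), A) = Add(-8, A, Pow(A, 2)))
Add(Mul(-338, -29), Function('n')(-6, Function('U')(Add(6, -2)))) = Add(Mul(-338, -29), Add(-8, 1, Pow(1, 2))) = Add(9802, Add(-8, 1, 1)) = Add(9802, -6) = 9796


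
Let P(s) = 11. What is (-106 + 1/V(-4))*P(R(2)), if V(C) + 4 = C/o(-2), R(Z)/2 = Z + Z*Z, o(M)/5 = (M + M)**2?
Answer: -94666/81 ≈ -1168.7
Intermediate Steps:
o(M) = 20*M**2 (o(M) = 5*(M + M)**2 = 5*(2*M)**2 = 5*(4*M**2) = 20*M**2)
R(Z) = 2*Z + 2*Z**2 (R(Z) = 2*(Z + Z*Z) = 2*(Z + Z**2) = 2*Z + 2*Z**2)
V(C) = -4 + C/80 (V(C) = -4 + C/((20*(-2)**2)) = -4 + C/((20*4)) = -4 + C/80)
(-106 + 1/V(-4))*P(R(2)) = (-106 + 1/(-4 + (1/80)*(-4)))*11 = (-106 + 1/(-4 - 1/20))*11 = (-106 + 1/(-81/20))*11 = (-106 - 20/81)*11 = -8606/81*11 = -94666/81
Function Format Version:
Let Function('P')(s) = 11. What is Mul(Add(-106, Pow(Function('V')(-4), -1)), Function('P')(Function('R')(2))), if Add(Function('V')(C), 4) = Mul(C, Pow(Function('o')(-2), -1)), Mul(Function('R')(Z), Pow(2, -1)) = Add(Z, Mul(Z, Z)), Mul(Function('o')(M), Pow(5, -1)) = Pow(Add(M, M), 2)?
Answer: Rational(-94666, 81) ≈ -1168.7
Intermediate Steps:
Function('o')(M) = Mul(20, Pow(M, 2)) (Function('o')(M) = Mul(5, Pow(Add(M, M), 2)) = Mul(5, Pow(Mul(2, M), 2)) = Mul(5, Mul(4, Pow(M, 2))) = Mul(20, Pow(M, 2)))
Function('R')(Z) = Add(Mul(2, Z), Mul(2, Pow(Z, 2))) (Function('R')(Z) = Mul(2, Add(Z, Mul(Z, Z))) = Mul(2, Add(Z, Pow(Z, 2))) = Add(Mul(2, Z), Mul(2, Pow(Z, 2))))
Function('V')(C) = Add(-4, Mul(Rational(1, 80), C)) (Function('V')(C) = Add(-4, Mul(C, Pow(Mul(20, Pow(-2, 2)), -1))) = Add(-4, Mul(C, Pow(Mul(20, 4), -1))) = Add(-4, Mul(C, Pow(80, -1))) = Add(-4, Mul(C, Rational(1, 80))) = Add(-4, Mul(Rational(1, 80), C)))
Mul(Add(-106, Pow(Function('V')(-4), -1)), Function('P')(Function('R')(2))) = Mul(Add(-106, Pow(Add(-4, Mul(Rational(1, 80), -4)), -1)), 11) = Mul(Add(-106, Pow(Add(-4, Rational(-1, 20)), -1)), 11) = Mul(Add(-106, Pow(Rational(-81, 20), -1)), 11) = Mul(Add(-106, Rational(-20, 81)), 11) = Mul(Rational(-8606, 81), 11) = Rational(-94666, 81)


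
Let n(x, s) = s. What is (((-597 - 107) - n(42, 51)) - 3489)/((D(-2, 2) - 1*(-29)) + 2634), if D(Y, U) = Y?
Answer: -4244/2661 ≈ -1.5949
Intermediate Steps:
(((-597 - 107) - n(42, 51)) - 3489)/((D(-2, 2) - 1*(-29)) + 2634) = (((-597 - 107) - 1*51) - 3489)/((-2 - 1*(-29)) + 2634) = ((-704 - 51) - 3489)/((-2 + 29) + 2634) = (-755 - 3489)/(27 + 2634) = -4244/2661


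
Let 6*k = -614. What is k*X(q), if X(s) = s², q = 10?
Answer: -30700/3 ≈ -10233.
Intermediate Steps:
k = -307/3 (k = (⅙)*(-614) = -307/3 ≈ -102.33)
k*X(q) = -307/3*10² = -307/3*100 = -30700/3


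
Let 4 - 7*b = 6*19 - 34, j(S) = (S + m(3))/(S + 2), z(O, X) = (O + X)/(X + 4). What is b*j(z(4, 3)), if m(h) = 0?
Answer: -76/21 ≈ -3.6190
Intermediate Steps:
z(O, X) = (O + X)/(4 + X)
j(S) = S/(2 + S) (j(S) = (S + 0)/(S + 2) = S/(2 + S))
b = -76/7 (b = 4/7 - (6*19 - 34)/7 = 4/7 - (114 - 34)/7 = 4/7 - ⅐*80 = 4/7 - 80/7 = -76/7 ≈ -10.857)
b*j(z(4, 3)) = -76*(4 + 3)/(4 + 3)/(7*(2 + (4 + 3)/(4 + 3))) = -76*7/7/(7*(2 + 7/7)) = -76*(⅐)*7/(7*(2 + (⅐)*7)) = -76/(7*(2 + 1)) = -76/(7*3) = -76/7*⅓ = -76/21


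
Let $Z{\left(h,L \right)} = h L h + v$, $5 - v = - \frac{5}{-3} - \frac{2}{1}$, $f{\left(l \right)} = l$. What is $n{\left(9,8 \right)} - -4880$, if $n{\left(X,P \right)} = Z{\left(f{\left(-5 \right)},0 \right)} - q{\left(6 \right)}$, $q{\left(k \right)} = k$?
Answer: $\frac{14638}{3} \approx 4879.3$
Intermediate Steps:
$v = \frac{16}{3}$ ($v = 5 - \left(- \frac{5}{-3} - \frac{2}{1}\right) = 5 - \left(\left(-5\right) \left(- \frac{1}{3}\right) - 2\right) = 5 - \left(\frac{5}{3} - 2\right) = 5 - - \frac{1}{3} = 5 + \frac{1}{3} = \frac{16}{3} \approx 5.3333$)
$Z{\left(h,L \right)} = \frac{16}{3} + L h^{2}$ ($Z{\left(h,L \right)} = h L h + \frac{16}{3} = L h h + \frac{16}{3} = L h^{2} + \frac{16}{3} = \frac{16}{3} + L h^{2}$)
$n{\left(X,P \right)} = - \frac{2}{3}$ ($n{\left(X,P \right)} = \left(\frac{16}{3} + 0 \left(-5\right)^{2}\right) - 6 = \left(\frac{16}{3} + 0 \cdot 25\right) - 6 = \left(\frac{16}{3} + 0\right) - 6 = \frac{16}{3} - 6 = - \frac{2}{3}$)
$n{\left(9,8 \right)} - -4880 = - \frac{2}{3} - -4880 = - \frac{2}{3} + 4880 = \frac{14638}{3}$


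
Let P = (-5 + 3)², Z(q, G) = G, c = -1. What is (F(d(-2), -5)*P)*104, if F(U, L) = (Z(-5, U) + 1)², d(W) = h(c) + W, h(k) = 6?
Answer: 10400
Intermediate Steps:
d(W) = 6 + W
F(U, L) = (1 + U)² (F(U, L) = (U + 1)² = (1 + U)²)
P = 4 (P = (-2)² = 4)
(F(d(-2), -5)*P)*104 = ((1 + (6 - 2))²*4)*104 = ((1 + 4)²*4)*104 = (5²*4)*104 = (25*4)*104 = 100*104 = 10400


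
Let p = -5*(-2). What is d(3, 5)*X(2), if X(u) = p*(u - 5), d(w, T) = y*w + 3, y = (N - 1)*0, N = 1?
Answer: -90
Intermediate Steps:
y = 0 (y = (1 - 1)*0 = 0*0 = 0)
d(w, T) = 3 (d(w, T) = 0*w + 3 = 0 + 3 = 3)
p = 10
X(u) = -50 + 10*u (X(u) = 10*(u - 5) = 10*(-5 + u) = -50 + 10*u)
d(3, 5)*X(2) = 3*(-50 + 10*2) = 3*(-50 + 20) = 3*(-30) = -90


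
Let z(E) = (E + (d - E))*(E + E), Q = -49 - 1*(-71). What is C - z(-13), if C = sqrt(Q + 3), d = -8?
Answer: -203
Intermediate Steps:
Q = 22 (Q = -49 + 71 = 22)
C = 5 (C = sqrt(22 + 3) = sqrt(25) = 5)
z(E) = -16*E (z(E) = (E + (-8 - E))*(E + E) = -16*E)
C - z(-13) = 5 - (-16)*(-13) = 5 - 1*208 = 5 - 208 = -203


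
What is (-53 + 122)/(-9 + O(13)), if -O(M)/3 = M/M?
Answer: -23/4 ≈ -5.7500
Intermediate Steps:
O(M) = -3 (O(M) = -3*M/M = -3*1 = -3)
(-53 + 122)/(-9 + O(13)) = (-53 + 122)/(-9 - 3) = 69/(-12) = -1/12*69 = -23/4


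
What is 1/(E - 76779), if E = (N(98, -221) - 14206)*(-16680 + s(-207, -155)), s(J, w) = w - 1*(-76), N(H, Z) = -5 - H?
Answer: 1/239727752 ≈ 4.1714e-9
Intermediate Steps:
s(J, w) = 76 + w (s(J, w) = w + 76 = 76 + w)
E = 239804531 (E = ((-5 - 1*98) - 14206)*(-16680 + (76 - 155)) = ((-5 - 98) - 14206)*(-16680 - 79) = (-103 - 14206)*(-16759) = -14309*(-16759) = 239804531)
1/(E - 76779) = 1/(239804531 - 76779) = 1/239727752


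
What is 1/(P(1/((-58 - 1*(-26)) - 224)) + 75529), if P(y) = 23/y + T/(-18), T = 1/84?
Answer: 1512/105297191 ≈ 1.4359e-5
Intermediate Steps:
T = 1/84 ≈ 0.011905
P(y) = -1/1512 + 23/y (P(y) = 23/y + (1/84)/(-18) = 23/y + (1/84)*(-1/18) = 23/y - 1/1512 = -1/1512 + 23/y)
1/(P(1/((-58 - 1*(-26)) - 224)) + 75529) = 1/((34776 - 1/((-58 - 1*(-26)) - 224))/(1512*(1/((-58 - 1*(-26)) - 224))) + 75529) = 1/((34776 - 1/((-58 + 26) - 224))/(1512*(1/((-58 + 26) - 224))) + 75529) = 1/((34776 - 1/(-32 - 224))/(1512*(1/(-32 - 224))) + 75529) = 1/((34776 - 1/(-256))/(1512*(1/(-256))) + 75529) = 1/((34776 - 1*(-1/256))/(1512*(-1/256)) + 75529) = 1/((1/1512)*(-256)*(34776 + 1/256) + 75529) = 1/((1/1512)*(-256)*(8902657/256) + 75529) = 1/(-8902657/1512 + 75529) = 1/(105297191/1512) = 1512/105297191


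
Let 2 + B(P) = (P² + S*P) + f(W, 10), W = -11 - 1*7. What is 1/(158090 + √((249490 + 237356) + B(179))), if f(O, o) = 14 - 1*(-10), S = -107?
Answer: 79045/12495974172 - √124939/12495974172 ≈ 6.2973e-6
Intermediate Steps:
W = -18 (W = -11 - 7 = -18)
f(O, o) = 24 (f(O, o) = 14 + 10 = 24)
B(P) = 22 + P² - 107*P (B(P) = -2 + ((P² - 107*P) + 24) = -2 + (24 + P² - 107*P) = 22 + P² - 107*P)
1/(158090 + √((249490 + 237356) + B(179))) = 1/(158090 + √((249490 + 237356) + (22 + 179² - 107*179))) = 1/(158090 + √(486846 + (22 + 32041 - 19153))) = 1/(158090 + √(486846 + 12910)) = 1/(158090 + √499756) = 1/(158090 + 2*√124939)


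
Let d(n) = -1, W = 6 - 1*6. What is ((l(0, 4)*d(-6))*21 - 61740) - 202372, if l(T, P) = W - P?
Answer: -264028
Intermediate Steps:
W = 0 (W = 6 - 6 = 0)
l(T, P) = -P (l(T, P) = 0 - P = -P)
((l(0, 4)*d(-6))*21 - 61740) - 202372 = ((-1*4*(-1))*21 - 61740) - 202372 = (-4*(-1)*21 - 61740) - 202372 = (4*21 - 61740) - 202372 = (84 - 61740) - 202372 = -61656 - 202372 = -264028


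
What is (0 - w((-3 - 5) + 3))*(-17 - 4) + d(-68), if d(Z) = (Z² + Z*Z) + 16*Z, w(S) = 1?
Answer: 8181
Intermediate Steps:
d(Z) = 2*Z² + 16*Z (d(Z) = (Z² + Z²) + 16*Z = 2*Z² + 16*Z)
(0 - w((-3 - 5) + 3))*(-17 - 4) + d(-68) = (0 - 1*1)*(-17 - 4) + 2*(-68)*(8 - 68) = (0 - 1)*(-21) + 2*(-68)*(-60) = -1*(-21) + 8160 = 21 + 8160 = 8181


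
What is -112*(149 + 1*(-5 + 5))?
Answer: -16688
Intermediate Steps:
-112*(149 + 1*(-5 + 5)) = -112*(149 + 1*0) = -112*(149 + 0) = -112*149 = -16688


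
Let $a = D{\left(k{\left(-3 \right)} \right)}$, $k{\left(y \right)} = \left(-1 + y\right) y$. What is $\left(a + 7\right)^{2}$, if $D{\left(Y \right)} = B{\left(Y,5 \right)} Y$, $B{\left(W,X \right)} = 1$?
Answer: $361$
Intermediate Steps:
$k{\left(y \right)} = y \left(-1 + y\right)$
$D{\left(Y \right)} = Y$ ($D{\left(Y \right)} = 1 Y = Y$)
$a = 12$ ($a = - 3 \left(-1 - 3\right) = \left(-3\right) \left(-4\right) = 12$)
$\left(a + 7\right)^{2} = \left(12 + 7\right)^{2} = 19^{2} = 361$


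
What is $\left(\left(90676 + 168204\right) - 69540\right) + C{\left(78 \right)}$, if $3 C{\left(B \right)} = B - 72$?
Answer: $189342$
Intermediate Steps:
$C{\left(B \right)} = -24 + \frac{B}{3}$ ($C{\left(B \right)} = \frac{B - 72}{3} = \frac{-72 + B}{3} = -24 + \frac{B}{3}$)
$\left(\left(90676 + 168204\right) - 69540\right) + C{\left(78 \right)} = \left(\left(90676 + 168204\right) - 69540\right) + \left(-24 + \frac{1}{3} \cdot 78\right) = \left(258880 - 69540\right) + \left(-24 + 26\right) = 189340 + 2 = 189342$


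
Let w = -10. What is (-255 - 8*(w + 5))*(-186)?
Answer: 39990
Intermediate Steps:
(-255 - 8*(w + 5))*(-186) = (-255 - 8*(-10 + 5))*(-186) = (-255 - 8*(-5))*(-186) = (-255 + 40)*(-186) = -215*(-186) = 39990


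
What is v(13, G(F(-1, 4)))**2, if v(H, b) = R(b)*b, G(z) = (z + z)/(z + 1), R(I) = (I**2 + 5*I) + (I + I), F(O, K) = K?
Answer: 7573504/15625 ≈ 484.70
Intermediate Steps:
R(I) = I**2 + 7*I (R(I) = (I**2 + 5*I) + 2*I = I**2 + 7*I)
G(z) = 2*z/(1 + z) (G(z) = (2*z)/(1 + z) = 2*z/(1 + z))
v(H, b) = b**2*(7 + b) (v(H, b) = (b*(7 + b))*b = b**2*(7 + b))
v(13, G(F(-1, 4)))**2 = ((2*4/(1 + 4))**2*(7 + 2*4/(1 + 4)))**2 = ((2*4/5)**2*(7 + 2*4/5))**2 = ((2*4*(1/5))**2*(7 + 2*4*(1/5)))**2 = ((8/5)**2*(7 + 8/5))**2 = ((64/25)*(43/5))**2 = (2752/125)**2 = 7573504/15625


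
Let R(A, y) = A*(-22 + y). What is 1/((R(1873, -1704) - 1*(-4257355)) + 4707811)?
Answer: 1/5732368 ≈ 1.7445e-7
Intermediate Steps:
1/((R(1873, -1704) - 1*(-4257355)) + 4707811) = 1/((1873*(-22 - 1704) - 1*(-4257355)) + 4707811) = 1/((1873*(-1726) + 4257355) + 4707811) = 1/((-3232798 + 4257355) + 4707811) = 1/(1024557 + 4707811) = 1/5732368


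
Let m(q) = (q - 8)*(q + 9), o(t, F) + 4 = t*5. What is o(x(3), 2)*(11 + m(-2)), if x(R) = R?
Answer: -649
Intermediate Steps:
o(t, F) = -4 + 5*t (o(t, F) = -4 + t*5 = -4 + 5*t)
m(q) = (-8 + q)*(9 + q)
o(x(3), 2)*(11 + m(-2)) = (-4 + 5*3)*(11 + (-72 - 2 + (-2)²)) = (-4 + 15)*(11 + (-72 - 2 + 4)) = 11*(11 - 70) = 11*(-59) = -649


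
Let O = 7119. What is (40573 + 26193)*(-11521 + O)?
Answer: -293903932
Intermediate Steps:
(40573 + 26193)*(-11521 + O) = (40573 + 26193)*(-11521 + 7119) = 66766*(-4402) = -293903932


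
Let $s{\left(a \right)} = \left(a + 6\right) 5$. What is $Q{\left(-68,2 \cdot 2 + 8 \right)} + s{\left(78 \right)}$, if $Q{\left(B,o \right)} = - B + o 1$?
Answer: $500$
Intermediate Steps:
$s{\left(a \right)} = 30 + 5 a$ ($s{\left(a \right)} = \left(6 + a\right) 5 = 30 + 5 a$)
$Q{\left(B,o \right)} = o - B$ ($Q{\left(B,o \right)} = - B + o = o - B$)
$Q{\left(-68,2 \cdot 2 + 8 \right)} + s{\left(78 \right)} = \left(\left(2 \cdot 2 + 8\right) - -68\right) + \left(30 + 5 \cdot 78\right) = \left(\left(4 + 8\right) + 68\right) + \left(30 + 390\right) = \left(12 + 68\right) + 420 = 80 + 420 = 500$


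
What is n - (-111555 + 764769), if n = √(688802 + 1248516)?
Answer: -653214 + √1937318 ≈ -6.5182e+5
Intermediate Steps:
n = √1937318 ≈ 1391.9
n - (-111555 + 764769) = √1937318 - (-111555 + 764769) = √1937318 - 1*653214 = √1937318 - 653214 = -653214 + √1937318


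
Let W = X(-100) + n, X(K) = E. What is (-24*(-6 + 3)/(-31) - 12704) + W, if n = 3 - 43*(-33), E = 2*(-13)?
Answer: -350620/31 ≈ -11310.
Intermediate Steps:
E = -26
X(K) = -26
n = 1422 (n = 3 + 1419 = 1422)
W = 1396 (W = -26 + 1422 = 1396)
(-24*(-6 + 3)/(-31) - 12704) + W = (-24*(-6 + 3)/(-31) - 12704) + 1396 = (-24*(-3)*(-1/31) - 12704) + 1396 = (72*(-1/31) - 12704) + 1396 = (-72/31 - 12704) + 1396 = -393896/31 + 1396 = -350620/31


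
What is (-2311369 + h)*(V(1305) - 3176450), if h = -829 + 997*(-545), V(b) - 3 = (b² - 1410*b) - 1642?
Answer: 9466516879182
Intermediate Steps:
V(b) = -1639 + b² - 1410*b (V(b) = 3 + ((b² - 1410*b) - 1642) = 3 + (-1642 + b² - 1410*b) = -1639 + b² - 1410*b)
h = -544194 (h = -829 - 543365 = -544194)
(-2311369 + h)*(V(1305) - 3176450) = (-2311369 - 544194)*((-1639 + 1305² - 1410*1305) - 3176450) = -2855563*((-1639 + 1703025 - 1840050) - 3176450) = -2855563*(-138664 - 3176450) = -2855563*(-3315114) = 9466516879182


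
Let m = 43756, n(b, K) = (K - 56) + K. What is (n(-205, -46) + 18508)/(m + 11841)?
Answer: 18360/55597 ≈ 0.33023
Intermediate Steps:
n(b, K) = -56 + 2*K (n(b, K) = (-56 + K) + K = -56 + 2*K)
(n(-205, -46) + 18508)/(m + 11841) = ((-56 + 2*(-46)) + 18508)/(43756 + 11841) = ((-56 - 92) + 18508)/55597 = (-148 + 18508)*(1/55597) = 18360*(1/55597) = 18360/55597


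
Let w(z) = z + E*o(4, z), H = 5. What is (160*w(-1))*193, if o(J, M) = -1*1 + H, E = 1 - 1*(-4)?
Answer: 586720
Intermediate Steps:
E = 5 (E = 1 + 4 = 5)
o(J, M) = 4 (o(J, M) = -1*1 + 5 = -1 + 5 = 4)
w(z) = 20 + z (w(z) = z + 5*4 = z + 20 = 20 + z)
(160*w(-1))*193 = (160*(20 - 1))*193 = (160*19)*193 = 3040*193 = 586720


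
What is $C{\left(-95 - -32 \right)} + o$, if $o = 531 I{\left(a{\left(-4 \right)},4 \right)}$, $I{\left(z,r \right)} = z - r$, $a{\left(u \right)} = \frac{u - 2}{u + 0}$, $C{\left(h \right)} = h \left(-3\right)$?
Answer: $- \frac{2277}{2} \approx -1138.5$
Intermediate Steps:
$C{\left(h \right)} = - 3 h$
$a{\left(u \right)} = \frac{-2 + u}{u}$
$o = - \frac{2655}{2}$ ($o = 531 \left(\frac{-2 - 4}{-4} - 4\right) = 531 \left(\left(- \frac{1}{4}\right) \left(-6\right) - 4\right) = 531 \left(\frac{3}{2} - 4\right) = 531 \left(- \frac{5}{2}\right) = - \frac{2655}{2} \approx -1327.5$)
$C{\left(-95 - -32 \right)} + o = - 3 \left(-95 - -32\right) - \frac{2655}{2} = - 3 \left(-95 + 32\right) - \frac{2655}{2} = \left(-3\right) \left(-63\right) - \frac{2655}{2} = 189 - \frac{2655}{2} = - \frac{2277}{2}$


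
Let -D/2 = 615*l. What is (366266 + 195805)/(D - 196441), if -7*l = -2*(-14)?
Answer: -562071/191521 ≈ -2.9348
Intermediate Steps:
l = -4 (l = -(-2)*(-14)/7 = -⅐*28 = -4)
D = 4920 (D = -1230*(-4) = -2*(-2460) = 4920)
(366266 + 195805)/(D - 196441) = (366266 + 195805)/(4920 - 196441) = 562071/(-191521) = 562071*(-1/191521) = -562071/191521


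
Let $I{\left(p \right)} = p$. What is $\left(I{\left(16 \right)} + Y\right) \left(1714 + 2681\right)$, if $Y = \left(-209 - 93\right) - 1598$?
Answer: $-8280180$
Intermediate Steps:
$Y = -1900$ ($Y = -302 - 1598 = -1900$)
$\left(I{\left(16 \right)} + Y\right) \left(1714 + 2681\right) = \left(16 - 1900\right) \left(1714 + 2681\right) = \left(-1884\right) 4395 = -8280180$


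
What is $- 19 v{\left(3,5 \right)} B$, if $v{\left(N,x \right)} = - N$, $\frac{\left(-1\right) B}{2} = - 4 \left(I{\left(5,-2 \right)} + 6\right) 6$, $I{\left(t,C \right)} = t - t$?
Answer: $16416$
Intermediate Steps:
$I{\left(t,C \right)} = 0$
$B = 288$ ($B = - 2 - 4 \left(0 + 6\right) 6 = - 2 \left(-4\right) 6 \cdot 6 = - 2 \left(\left(-24\right) 6\right) = \left(-2\right) \left(-144\right) = 288$)
$- 19 v{\left(3,5 \right)} B = - 19 \left(\left(-1\right) 3\right) 288 = \left(-19\right) \left(-3\right) 288 = 57 \cdot 288 = 16416$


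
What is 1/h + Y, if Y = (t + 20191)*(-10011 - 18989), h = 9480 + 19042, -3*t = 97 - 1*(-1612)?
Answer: -48688651231997/85566 ≈ -5.6902e+8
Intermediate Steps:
t = -1709/3 (t = -(97 - 1*(-1612))/3 = -(97 + 1612)/3 = -⅓*1709 = -1709/3 ≈ -569.67)
h = 28522
Y = -1707056000/3 (Y = (-1709/3 + 20191)*(-10011 - 18989) = (58864/3)*(-29000) = -1707056000/3 ≈ -5.6902e+8)
1/h + Y = 1/28522 - 1707056000/3 = -48688651231997/85566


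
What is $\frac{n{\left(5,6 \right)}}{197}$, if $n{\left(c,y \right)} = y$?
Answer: $\frac{6}{197} \approx 0.030457$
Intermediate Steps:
$\frac{n{\left(5,6 \right)}}{197} = \frac{1}{197} \cdot 6 = \frac{6}{197}$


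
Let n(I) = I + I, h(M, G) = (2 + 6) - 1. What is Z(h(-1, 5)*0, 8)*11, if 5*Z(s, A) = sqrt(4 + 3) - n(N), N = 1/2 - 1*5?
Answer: 99/5 + 11*sqrt(7)/5 ≈ 25.621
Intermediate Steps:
N = -9/2 (N = 1/2 - 5 = -9/2 ≈ -4.5000)
h(M, G) = 7 (h(M, G) = 8 - 1 = 7)
n(I) = 2*I
Z(s, A) = 9/5 + sqrt(7)/5 (Z(s, A) = (sqrt(4 + 3) - 2*(-9)/2)/5 = (sqrt(7) - 1*(-9))/5 = (sqrt(7) + 9)/5 = (9 + sqrt(7))/5 = 9/5 + sqrt(7)/5)
Z(h(-1, 5)*0, 8)*11 = (9/5 + sqrt(7)/5)*11 = 99/5 + 11*sqrt(7)/5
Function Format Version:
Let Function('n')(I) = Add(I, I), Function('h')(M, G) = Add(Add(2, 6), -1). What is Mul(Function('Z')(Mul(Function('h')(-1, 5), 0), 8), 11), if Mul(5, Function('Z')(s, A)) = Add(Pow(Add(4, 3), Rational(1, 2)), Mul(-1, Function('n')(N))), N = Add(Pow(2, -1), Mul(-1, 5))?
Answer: Add(Rational(99, 5), Mul(Rational(11, 5), Pow(7, Rational(1, 2)))) ≈ 25.621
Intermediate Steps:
N = Rational(-9, 2) (N = Add(Rational(1, 2), -5) = Rational(-9, 2) ≈ -4.5000)
Function('h')(M, G) = 7 (Function('h')(M, G) = Add(8, -1) = 7)
Function('n')(I) = Mul(2, I)
Function('Z')(s, A) = Add(Rational(9, 5), Mul(Rational(1, 5), Pow(7, Rational(1, 2)))) (Function('Z')(s, A) = Mul(Rational(1, 5), Add(Pow(Add(4, 3), Rational(1, 2)), Mul(-1, Mul(2, Rational(-9, 2))))) = Mul(Rational(1, 5), Add(Pow(7, Rational(1, 2)), Mul(-1, -9))) = Mul(Rational(1, 5), Add(Pow(7, Rational(1, 2)), 9)) = Mul(Rational(1, 5), Add(9, Pow(7, Rational(1, 2)))) = Add(Rational(9, 5), Mul(Rational(1, 5), Pow(7, Rational(1, 2)))))
Mul(Function('Z')(Mul(Function('h')(-1, 5), 0), 8), 11) = Mul(Add(Rational(9, 5), Mul(Rational(1, 5), Pow(7, Rational(1, 2)))), 11) = Add(Rational(99, 5), Mul(Rational(11, 5), Pow(7, Rational(1, 2))))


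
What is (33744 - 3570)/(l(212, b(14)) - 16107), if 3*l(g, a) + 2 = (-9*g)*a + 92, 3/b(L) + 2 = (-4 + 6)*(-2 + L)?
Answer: -2354/1261 ≈ -1.8668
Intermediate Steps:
b(L) = 3/(-6 + 2*L) (b(L) = 3/(-2 + (-4 + 6)*(-2 + L)) = 3/(-2 + 2*(-2 + L)) = 3/(-2 + (-4 + 2*L)) = 3/(-6 + 2*L))
l(g, a) = 30 - 3*a*g (l(g, a) = -⅔ + ((-9*g)*a + 92)/3 = -⅔ + (-9*a*g + 92)/3 = -⅔ + (92 - 9*a*g)/3 = -⅔ + (92/3 - 3*a*g) = 30 - 3*a*g)
(33744 - 3570)/(l(212, b(14)) - 16107) = (33744 - 3570)/((30 - 3*3/(2*(-3 + 14))*212) - 16107) = 30174/((30 - 3*(3/2)/11*212) - 16107) = 30174/((30 - 3*(3/2)*(1/11)*212) - 16107) = 30174/((30 - 3*3/22*212) - 16107) = 30174/((30 - 954/11) - 16107) = 30174/(-624/11 - 16107) = 30174/(-177801/11) = 30174*(-11/177801) = -2354/1261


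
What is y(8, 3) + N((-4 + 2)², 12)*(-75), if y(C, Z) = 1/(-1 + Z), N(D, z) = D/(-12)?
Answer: 51/2 ≈ 25.500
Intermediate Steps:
N(D, z) = -D/12 (N(D, z) = D*(-1/12) = -D/12)
y(8, 3) + N((-4 + 2)², 12)*(-75) = 1/(-1 + 3) - (-4 + 2)²/12*(-75) = 1/2 - 1/12*(-2)²*(-75) = ½ - 1/12*4*(-75) = ½ - ⅓*(-75) = ½ + 25 = 51/2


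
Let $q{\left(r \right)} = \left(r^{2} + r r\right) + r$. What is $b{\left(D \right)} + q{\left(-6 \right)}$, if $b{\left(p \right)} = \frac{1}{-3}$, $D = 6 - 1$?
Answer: $\frac{197}{3} \approx 65.667$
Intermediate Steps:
$D = 5$ ($D = 6 - 1 = 5$)
$b{\left(p \right)} = - \frac{1}{3}$
$q{\left(r \right)} = r + 2 r^{2}$ ($q{\left(r \right)} = \left(r^{2} + r^{2}\right) + r = 2 r^{2} + r = r + 2 r^{2}$)
$b{\left(D \right)} + q{\left(-6 \right)} = - \frac{1}{3} - 6 \left(1 + 2 \left(-6\right)\right) = - \frac{1}{3} - 6 \left(1 - 12\right) = - \frac{1}{3} - -66 = - \frac{1}{3} + 66 = \frac{197}{3}$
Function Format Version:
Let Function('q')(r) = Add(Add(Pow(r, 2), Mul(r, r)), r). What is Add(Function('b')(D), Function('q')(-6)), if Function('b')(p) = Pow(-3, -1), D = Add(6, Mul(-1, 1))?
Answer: Rational(197, 3) ≈ 65.667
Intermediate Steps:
D = 5 (D = Add(6, -1) = 5)
Function('b')(p) = Rational(-1, 3)
Function('q')(r) = Add(r, Mul(2, Pow(r, 2))) (Function('q')(r) = Add(Add(Pow(r, 2), Pow(r, 2)), r) = Add(Mul(2, Pow(r, 2)), r) = Add(r, Mul(2, Pow(r, 2))))
Add(Function('b')(D), Function('q')(-6)) = Add(Rational(-1, 3), Mul(-6, Add(1, Mul(2, -6)))) = Add(Rational(-1, 3), Mul(-6, Add(1, -12))) = Add(Rational(-1, 3), Mul(-6, -11)) = Add(Rational(-1, 3), 66) = Rational(197, 3)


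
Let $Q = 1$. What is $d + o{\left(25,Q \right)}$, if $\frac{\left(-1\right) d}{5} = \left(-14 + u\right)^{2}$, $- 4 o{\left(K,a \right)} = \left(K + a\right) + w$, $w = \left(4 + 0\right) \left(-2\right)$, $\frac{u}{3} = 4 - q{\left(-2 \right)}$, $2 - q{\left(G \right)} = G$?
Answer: $- \frac{1969}{2} \approx -984.5$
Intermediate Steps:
$q{\left(G \right)} = 2 - G$
$u = 0$ ($u = 3 \left(4 - \left(2 - -2\right)\right) = 3 \left(4 - \left(2 + 2\right)\right) = 3 \left(4 - 4\right) = 3 \cdot 0 = 0$)
$w = -8$ ($w = 4 \left(-2\right) = -8$)
$o{\left(K,a \right)} = 2 - \frac{K}{4} - \frac{a}{4}$ ($o{\left(K,a \right)} = - \frac{\left(K + a\right) - 8}{4} = - \frac{-8 + K + a}{4} = 2 - \frac{K}{4} - \frac{a}{4}$)
$d = -980$ ($d = - 5 \left(-14 + 0\right)^{2} = - 5 \left(-14\right)^{2} = \left(-5\right) 196 = -980$)
$d + o{\left(25,Q \right)} = -980 - \frac{9}{2} = - \frac{1969}{2}$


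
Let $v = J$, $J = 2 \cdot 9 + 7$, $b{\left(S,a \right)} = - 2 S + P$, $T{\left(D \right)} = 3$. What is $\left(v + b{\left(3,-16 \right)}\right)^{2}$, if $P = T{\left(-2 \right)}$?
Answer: $484$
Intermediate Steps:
$P = 3$
$b{\left(S,a \right)} = 3 - 2 S$ ($b{\left(S,a \right)} = - 2 S + 3 = 3 - 2 S$)
$J = 25$ ($J = 18 + 7 = 25$)
$v = 25$
$\left(v + b{\left(3,-16 \right)}\right)^{2} = \left(25 + \left(3 - 6\right)\right)^{2} = \left(25 - 3\right)^{2} = 22^{2} = 484$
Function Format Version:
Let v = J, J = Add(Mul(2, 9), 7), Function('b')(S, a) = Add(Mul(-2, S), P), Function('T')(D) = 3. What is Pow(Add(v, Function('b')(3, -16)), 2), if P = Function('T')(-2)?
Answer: 484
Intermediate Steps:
P = 3
Function('b')(S, a) = Add(3, Mul(-2, S)) (Function('b')(S, a) = Add(Mul(-2, S), 3) = Add(3, Mul(-2, S)))
J = 25 (J = Add(18, 7) = 25)
v = 25
Pow(Add(v, Function('b')(3, -16)), 2) = Pow(Add(25, Add(3, Mul(-2, 3))), 2) = Pow(Add(25, Add(3, -6)), 2) = Pow(Add(25, -3), 2) = Pow(22, 2) = 484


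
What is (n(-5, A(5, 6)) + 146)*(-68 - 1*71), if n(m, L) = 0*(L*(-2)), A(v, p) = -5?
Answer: -20294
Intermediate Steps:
n(m, L) = 0 (n(m, L) = 0*(-2*L) = 0)
(n(-5, A(5, 6)) + 146)*(-68 - 1*71) = (0 + 146)*(-68 - 1*71) = 146*(-68 - 71) = 146*(-139) = -20294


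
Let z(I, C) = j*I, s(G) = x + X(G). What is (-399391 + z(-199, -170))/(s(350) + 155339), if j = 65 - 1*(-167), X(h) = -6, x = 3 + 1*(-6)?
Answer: -445559/155330 ≈ -2.8685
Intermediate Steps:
x = -3 (x = 3 - 6 = -3)
s(G) = -9 (s(G) = -3 - 6 = -9)
j = 232 (j = 65 + 167 = 232)
z(I, C) = 232*I
(-399391 + z(-199, -170))/(s(350) + 155339) = (-399391 + 232*(-199))/(-9 + 155339) = (-399391 - 46168)/155330 = -445559*1/155330 = -445559/155330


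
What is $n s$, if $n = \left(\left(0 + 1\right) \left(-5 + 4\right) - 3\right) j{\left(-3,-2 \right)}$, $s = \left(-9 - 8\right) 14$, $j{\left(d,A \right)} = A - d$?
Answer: $952$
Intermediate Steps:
$s = -238$ ($s = \left(-17\right) 14 = -238$)
$n = -4$ ($n = \left(\left(0 + 1\right) \left(-5 + 4\right) - 3\right) \left(-2 - -3\right) = \left(1 \left(-1\right) - 3\right) \left(-2 + 3\right) = \left(-1 - 3\right) 1 = \left(-4\right) 1 = -4$)
$n s = \left(-4\right) \left(-238\right) = 952$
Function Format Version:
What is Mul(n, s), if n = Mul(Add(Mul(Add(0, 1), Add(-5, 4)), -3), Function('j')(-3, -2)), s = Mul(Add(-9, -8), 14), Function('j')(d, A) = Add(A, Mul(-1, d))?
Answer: 952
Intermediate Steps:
s = -238 (s = Mul(-17, 14) = -238)
n = -4 (n = Mul(Add(Mul(Add(0, 1), Add(-5, 4)), -3), Add(-2, Mul(-1, -3))) = Mul(Add(Mul(1, -1), -3), Add(-2, 3)) = Mul(Add(-1, -3), 1) = Mul(-4, 1) = -4)
Mul(n, s) = Mul(-4, -238) = 952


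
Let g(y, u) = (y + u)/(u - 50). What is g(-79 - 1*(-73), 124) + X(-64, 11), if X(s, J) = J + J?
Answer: 873/37 ≈ 23.595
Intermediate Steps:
X(s, J) = 2*J
g(y, u) = (u + y)/(-50 + u)
g(-79 - 1*(-73), 124) + X(-64, 11) = (124 + (-79 - 1*(-73)))/(-50 + 124) + 2*11 = (124 + (-79 + 73))/74 + 22 = (124 - 6)/74 + 22 = (1/74)*118 + 22 = 59/37 + 22 = 873/37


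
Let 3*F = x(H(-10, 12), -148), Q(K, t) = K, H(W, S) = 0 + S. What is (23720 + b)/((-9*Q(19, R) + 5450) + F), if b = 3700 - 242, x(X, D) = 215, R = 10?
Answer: 40767/8026 ≈ 5.0794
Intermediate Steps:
H(W, S) = S
F = 215/3 (F = (⅓)*215 = 215/3 ≈ 71.667)
b = 3458
(23720 + b)/((-9*Q(19, R) + 5450) + F) = (23720 + 3458)/((-9*19 + 5450) + 215/3) = 27178/((-171 + 5450) + 215/3) = 27178/(5279 + 215/3) = 27178/(16052/3) = 27178*(3/16052) = 40767/8026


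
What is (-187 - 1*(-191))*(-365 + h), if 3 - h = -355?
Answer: -28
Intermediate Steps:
h = 358 (h = 3 - 1*(-355) = 3 + 355 = 358)
(-187 - 1*(-191))*(-365 + h) = (-187 - 1*(-191))*(-365 + 358) = (-187 + 191)*(-7) = 4*(-7) = -28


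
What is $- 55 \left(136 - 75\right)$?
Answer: $-3355$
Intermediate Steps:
$- 55 \left(136 - 75\right) = \left(-55\right) 61 = -3355$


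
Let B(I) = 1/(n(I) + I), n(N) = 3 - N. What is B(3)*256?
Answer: 256/3 ≈ 85.333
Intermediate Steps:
B(I) = ⅓ (B(I) = 1/((3 - I) + I) = 1/3 = ⅓)
B(3)*256 = (⅓)*256 = 256/3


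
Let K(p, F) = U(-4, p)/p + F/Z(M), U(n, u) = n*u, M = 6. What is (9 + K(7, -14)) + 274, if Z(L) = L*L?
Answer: 5015/18 ≈ 278.61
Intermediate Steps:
Z(L) = L**2
K(p, F) = -4 + F/36 (K(p, F) = (-4*p)/p + F/(6**2) = -4 + F/36)
(9 + K(7, -14)) + 274 = (9 + (-4 + (1/36)*(-14))) + 274 = (9 + (-4 - 7/18)) + 274 = (9 - 79/18) + 274 = 83/18 + 274 = 5015/18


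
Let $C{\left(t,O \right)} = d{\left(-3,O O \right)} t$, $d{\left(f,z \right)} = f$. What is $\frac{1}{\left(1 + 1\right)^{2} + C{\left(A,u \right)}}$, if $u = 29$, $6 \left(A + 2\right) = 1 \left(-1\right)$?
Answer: $\frac{2}{21} \approx 0.095238$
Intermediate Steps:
$A = - \frac{13}{6}$ ($A = -2 + \frac{1 \left(-1\right)}{6} = -2 + \frac{1}{6} \left(-1\right) = -2 - \frac{1}{6} = - \frac{13}{6} \approx -2.1667$)
$C{\left(t,O \right)} = - 3 t$
$\frac{1}{\left(1 + 1\right)^{2} + C{\left(A,u \right)}} = \frac{1}{\left(1 + 1\right)^{2} - - \frac{13}{2}} = \frac{1}{2^{2} + \frac{13}{2}} = \frac{1}{4 + \frac{13}{2}} = \frac{1}{\frac{21}{2}} = \frac{2}{21}$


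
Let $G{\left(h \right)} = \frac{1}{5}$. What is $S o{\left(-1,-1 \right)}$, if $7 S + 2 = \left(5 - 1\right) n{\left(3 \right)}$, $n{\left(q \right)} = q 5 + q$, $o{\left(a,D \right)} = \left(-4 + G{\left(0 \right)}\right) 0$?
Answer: $0$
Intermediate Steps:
$G{\left(h \right)} = \frac{1}{5}$
$o{\left(a,D \right)} = 0$ ($o{\left(a,D \right)} = \left(-4 + \frac{1}{5}\right) 0 = \left(- \frac{19}{5}\right) 0 = 0$)
$n{\left(q \right)} = 6 q$ ($n{\left(q \right)} = 5 q + q = 6 q$)
$S = 10$ ($S = - \frac{2}{7} + \frac{\left(5 - 1\right) 6 \cdot 3}{7} = - \frac{2}{7} + \frac{4 \cdot 18}{7} = - \frac{2}{7} + \frac{1}{7} \cdot 72 = - \frac{2}{7} + \frac{72}{7} = 10$)
$S o{\left(-1,-1 \right)} = 10 \cdot 0 = 0$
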